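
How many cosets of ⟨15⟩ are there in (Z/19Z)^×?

1

ord(15) | φ(19) = 19 − 1 = 18 = 2 · 3^2.
Divisors of 18: 1, 2, 3, 6, 9, 18.
Compute 15^d (mod 19) for the divisors d until we hit 1:
15^1 ≡ 15 (mod 19)
15^2 ≡ 16 (mod 19)
15^3 ≡ 12 (mod 19)
15^6 ≡ 11 (mod 19)
15^9 ≡ 18 (mod 19)
15^18 ≡ 1 (mod 19) ✓
So ord_19(15) = 18, hence |⟨15⟩| = 18.
[(Z/19Z)^× : ⟨15⟩] = 18/18 = 1.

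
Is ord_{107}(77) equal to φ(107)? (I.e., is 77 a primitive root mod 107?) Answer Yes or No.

φ(107) = 107 − 1 = 106 = 2 · 53.
It suffices to check that the order of 77 is not a proper divisor of 106: compute 77^(106/q) for q ∈ {2, 53}.
77^53 ≡ 106 (mod 107)  [q = 2: ≢ 1 ✓]
77^2 ≡ 44 (mod 107)  [q = 53: ≢ 1 ✓]
Every test exponent gives a nontrivial residue, hence 77 generates the full group.

Yes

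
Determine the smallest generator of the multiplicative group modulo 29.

φ(29) = 29 − 1 = 28 = 2^2 · 7.
g is a primitive root iff g^(28/q) ≢ 1 (mod 29) for each prime q ∈ {2, 7}.
g = 2: 2^14 ≡ 28; 2^4 ≡ 16 — none is 1, so 2 is a primitive root.
The smallest primitive root modulo 29 is 2.

2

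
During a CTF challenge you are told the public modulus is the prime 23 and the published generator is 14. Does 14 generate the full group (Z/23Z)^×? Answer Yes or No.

Yes

φ(23) = 23 − 1 = 22 = 2 · 11.
14 is a primitive root mod 23 iff 14^(φ(23)/q) ≢ 1 for every prime q | φ(23), i.e. q ∈ {2, 11}.
14^11 ≡ 22 (mod 23)  [q = 2: ≢ 1 ✓]
14^2 ≡ 12 (mod 23)  [q = 11: ≢ 1 ✓]
Every test exponent gives a nontrivial residue, hence 14 generates the full group.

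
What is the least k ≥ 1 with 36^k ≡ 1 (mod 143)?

30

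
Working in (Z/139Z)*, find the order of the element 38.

69

ord(38) | φ(139) = 139 − 1 = 138 = 2 · 3 · 23.
Divisors of 138: 1, 2, 3, 6, 23, 46, 69, 138.
Test each divisor d:
38^1 ≡ 38
38^2 ≡ 54
38^3 ≡ 106
38^6 ≡ 116
38^23 ≡ 96
38^46 ≡ 42
38^69 ≡ 1
Hence ord(38) = 69.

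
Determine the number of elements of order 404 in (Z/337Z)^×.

0

φ(337) = 337 − 1 = 336 = 2^4 · 3 · 7.
Since (Z/337Z)^× is cyclic of order 336, the number of elements of order d is φ(d) when d | 336 and 0 otherwise.
404 does not divide 336, so no element of (Z/337Z)^× has order 404.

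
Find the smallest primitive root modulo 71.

φ(71) = 71 − 1 = 70 = 2 · 5 · 7.
Test candidates g = 2, 3, … against the prime factors q ∈ {2, 5, 7} of φ(71): g is a generator iff g^(70/q) ≢ 1 for every such q.
g = 2: 2^35 ≡ 1 — hits 1, so not a primitive root.
g = 3: 3^35 ≡ 1 — hits 1, so not a primitive root.
g = 4: 4^35 ≡ 1 — hits 1, so not a primitive root.
g = 5: 5^35 ≡ 1 — hits 1, so not a primitive root.
g = 6: 6^35 ≡ 1 — hits 1, so not a primitive root.
g = 7: 7^35 ≡ 70; 7^14 ≡ 54; 7^10 ≡ 45 — none is 1, so 7 is a primitive root.
The smallest primitive root modulo 71 is 7.

7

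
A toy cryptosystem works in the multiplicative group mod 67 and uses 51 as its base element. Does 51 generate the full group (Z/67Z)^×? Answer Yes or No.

φ(67) = 67 − 1 = 66 = 2 · 3 · 11.
An element g generates (Z/67Z)^× iff g^(66/q) ≢ 1 (mod 67) for each prime q ∈ {2, 3, 11}.
51^33 ≡ 66 (mod 67)  [q = 2: ≢ 1 ✓]
51^22 ≡ 37 (mod 67)  [q = 3: ≢ 1 ✓]
51^6 ≡ 14 (mod 67)  [q = 11: ≢ 1 ✓]
Every test exponent gives a nontrivial residue, hence 51 generates the full group.

Yes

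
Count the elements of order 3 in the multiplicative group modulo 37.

2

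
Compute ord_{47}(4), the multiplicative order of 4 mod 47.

By Lagrange's theorem, ord_47(4) divides φ(47) = 47 − 1 = 46 = 2 · 23.
Divisors of 46: 1, 2, 23, 46.
Check 4^d mod 47 for each divisor in increasing order:
4^1 ≡ 4 (mod 47)
4^2 ≡ 16 (mod 47)
4^23 ≡ 1 (mod 47) ✓
The smallest such exponent is 23, so the order of 4 is 23.

23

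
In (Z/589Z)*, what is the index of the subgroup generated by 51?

6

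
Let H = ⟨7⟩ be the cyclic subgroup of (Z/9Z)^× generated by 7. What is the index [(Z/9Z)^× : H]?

Since 7 ∈ (Z/9Z)^×, its order divides φ(9) = φ(3^2) = 3·(3−1) = 6 = 2 · 3.
Divisors of 6: 1, 2, 3, 6.
Evaluate successive powers at the divisors of 6:
7^1 ≡ 7
7^2 ≡ 4
7^3 ≡ 1
Thus |⟨7⟩| = ord(7) = 3.
[(Z/9Z)^× : ⟨7⟩] = 6/3 = 2.

2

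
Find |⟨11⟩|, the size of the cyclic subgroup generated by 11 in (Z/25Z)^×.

ord(11) | φ(25) = φ(5^2) = 5·(5−1) = 20 = 2^2 · 5.
Divisors of 20: 1, 2, 4, 5, 10, 20.
Compute 11^d (mod 25) for the divisors d until we hit 1:
11^1 ≡ 11 (mod 25)
11^2 ≡ 21 (mod 25)
11^4 ≡ 16 (mod 25)
11^5 ≡ 1 (mod 25) ✓
The smallest such exponent is 5, so the order of 11 is 5.

5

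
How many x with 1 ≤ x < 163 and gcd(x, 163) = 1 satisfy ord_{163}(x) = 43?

0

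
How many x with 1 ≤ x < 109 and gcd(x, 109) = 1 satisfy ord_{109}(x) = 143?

0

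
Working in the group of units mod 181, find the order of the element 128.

The order of 128 must divide φ(181) = 181 − 1 = 180 = 2^2 · 3^2 · 5.
Divisors of 180: 1, 2, 3, 4, 5, 6, 9, 10, 12, 15, 18, 20, 30, 36, 45, 60, 90, 180.
Compute 128^d (mod 181) for the divisors d until we hit 1:
128^1 ≡ 128 (mod 181)
128^2 ≡ 94 (mod 181)
128^3 ≡ 86 (mod 181)
128^4 ≡ 148 (mod 181)
128^5 ≡ 120 (mod 181)
128^6 ≡ 156 (mod 181)
128^9 ≡ 22 (mod 181)
128^10 ≡ 101 (mod 181)
128^12 ≡ 82 (mod 181)
128^15 ≡ 174 (mod 181)
128^18 ≡ 122 (mod 181)
128^20 ≡ 65 (mod 181)
128^30 ≡ 49 (mod 181)
128^36 ≡ 42 (mod 181)
128^45 ≡ 19 (mod 181)
128^60 ≡ 48 (mod 181)
128^90 ≡ 180 (mod 181)
128^180 ≡ 1 (mod 181) ✓
Hence ord(128) = 180.

180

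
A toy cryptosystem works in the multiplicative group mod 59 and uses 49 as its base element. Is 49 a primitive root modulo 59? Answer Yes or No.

No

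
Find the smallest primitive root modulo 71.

φ(71) = 71 − 1 = 70 = 2 · 5 · 7.
g is a primitive root iff g^(70/q) ≢ 1 (mod 71) for each prime q ∈ {2, 5, 7}.
g = 2: 2^35 ≡ 1 — hits 1, so not a primitive root.
g = 3: 3^35 ≡ 1 — hits 1, so not a primitive root.
g = 4: 4^35 ≡ 1 — hits 1, so not a primitive root.
g = 5: 5^35 ≡ 1 — hits 1, so not a primitive root.
g = 6: 6^35 ≡ 1 — hits 1, so not a primitive root.
g = 7: 7^35 ≡ 70; 7^14 ≡ 54; 7^10 ≡ 45 — none is 1, so 7 is a primitive root.
Hence the least primitive root of 71 is 7.

7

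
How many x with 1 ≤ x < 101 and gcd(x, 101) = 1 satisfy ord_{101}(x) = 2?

1

φ(101) = 101 − 1 = 100 = 2^2 · 5^2.
Since (Z/101Z)^× is cyclic of order 100, the number of elements of order d is φ(d) when d | 100 and 0 otherwise.
2 | 100, and φ(2) = 2 − 1 = 1.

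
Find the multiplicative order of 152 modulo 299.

The order of 152 must divide φ(299) = φ(13·23) = (13−1)·(23−1) = 12·22 = 264 = 2^3 · 3 · 11.
Divisors of 264: 1, 2, 3, 4, 6, 8, 11, 12, 22, 24, 33, 44, 66, 88, 132, 264.
Test each divisor d:
152^1 ≡ 152
152^2 ≡ 81
152^3 ≡ 53
152^4 ≡ 282
152^6 ≡ 118
152^8 ≡ 289
152^11 ≡ 68
152^12 ≡ 170
152^22 ≡ 139
152^24 ≡ 196
152^33 ≡ 183
152^44 ≡ 185
152^66 ≡ 1
Hence ord(152) = 66.

66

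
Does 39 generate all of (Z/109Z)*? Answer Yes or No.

Yes

φ(109) = 109 − 1 = 108 = 2^2 · 3^3.
Test 39^(108/q) mod 109 for each prime factor q of 108:
39^54 ≡ 108 (mod 109)  [q = 2: ≢ 1 ✓]
39^36 ≡ 45 (mod 109)  [q = 3: ≢ 1 ✓]
Every test exponent gives a nontrivial residue, hence 39 generates the full group.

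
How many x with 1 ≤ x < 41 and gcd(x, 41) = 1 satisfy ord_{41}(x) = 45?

0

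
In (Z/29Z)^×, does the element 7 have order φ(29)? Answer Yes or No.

No

φ(29) = 29 − 1 = 28 = 2^2 · 7.
It suffices to check that the order of 7 is not a proper divisor of 28: compute 7^(28/q) for q ∈ {2, 7}.
7^14 ≡ 1 (mod 29)  [q = 2: ≡ 1 ✗]
7^4 ≡ 23 (mod 29)  [q = 7: ≢ 1 ✓]
Since 7^14 ≡ 1, the order of 7 divides 14 < 28, so 7 is not a primitive root.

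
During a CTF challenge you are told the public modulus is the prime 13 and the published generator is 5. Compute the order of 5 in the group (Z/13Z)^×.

By Lagrange's theorem, ord_13(5) divides φ(13) = 13 − 1 = 12 = 2^2 · 3.
Divisors of 12: 1, 2, 3, 4, 6, 12.
Test each divisor d:
5^1 ≡ 5 (mod 13)
5^2 ≡ 12 (mod 13)
5^3 ≡ 8 (mod 13)
5^4 ≡ 1 (mod 13) ✓
So ord_13(5) = 4.

4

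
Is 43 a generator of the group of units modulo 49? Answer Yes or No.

No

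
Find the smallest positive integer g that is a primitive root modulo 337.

10

φ(337) = 337 − 1 = 336 = 2^4 · 3 · 7.
Test candidates g = 2, 3, … against the prime factors q ∈ {2, 3, 7} of φ(337): g is a generator iff g^(336/q) ≢ 1 for every such q.
g = 2: 2^168 ≡ 1 — hits 1, so not a primitive root.
g = 3: 3^168 ≡ 1 — hits 1, so not a primitive root.
g = 4: 4^168 ≡ 1 — hits 1, so not a primitive root.
g = 5: 5^168 ≡ 336; 5^112 ≡ 1 — hits 1, so not a primitive root.
g = 6: 6^168 ≡ 1 — hits 1, so not a primitive root.
g = 7: 7^168 ≡ 1 — hits 1, so not a primitive root.
g = 8: 8^168 ≡ 1 — hits 1, so not a primitive root.
g = 9: 9^168 ≡ 1 — hits 1, so not a primitive root.
g = 10: 10^168 ≡ 336; 10^112 ≡ 128; 10^48 ≡ 175 — none is 1, so 10 is a primitive root.
The smallest primitive root modulo 337 is 10.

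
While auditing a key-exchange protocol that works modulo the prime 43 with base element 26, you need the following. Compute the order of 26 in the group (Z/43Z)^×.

The order of 26 must divide φ(43) = 43 − 1 = 42 = 2 · 3 · 7.
Divisors of 42: 1, 2, 3, 6, 7, 14, 21, 42.
Compute 26^d (mod 43) for the divisors d until we hit 1:
26^1 ≡ 26
26^2 ≡ 31
26^3 ≡ 32
26^6 ≡ 35
26^7 ≡ 7
26^14 ≡ 6
26^21 ≡ 42
26^42 ≡ 1
So ord_43(26) = 42.

42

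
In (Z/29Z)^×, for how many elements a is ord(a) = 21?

φ(29) = 29 − 1 = 28 = 2^2 · 7.
In a cyclic group of order 28, there are φ(d) elements of order d for each divisor d of 28, and zero for non-divisors.
Since 21 ∤ 28, the count is 0.

0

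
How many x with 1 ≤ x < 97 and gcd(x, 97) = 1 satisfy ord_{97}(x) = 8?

4

φ(97) = 97 − 1 = 96 = 2^5 · 3.
(Z/97Z)^× is cyclic (|G| = 96); a cyclic group of order m has exactly φ(d) elements of each order d | m, and none otherwise.
8 = 2^3 divides 96, and φ(8) = 4.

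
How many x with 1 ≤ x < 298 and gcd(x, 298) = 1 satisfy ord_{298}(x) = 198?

φ(298) = φ(2)·φ(149) = 1·148 = 148 = 2^2 · 37.
(Z/298Z)^× is cyclic (|G| = 148); a cyclic group of order m has exactly φ(d) elements of each order d | m, and none otherwise.
Since 198 ∤ 148, the count is 0.

0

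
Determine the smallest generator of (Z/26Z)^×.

7

φ(26) = φ(2)·φ(13) = 1·12 = 12 = 2^2 · 3.
Test candidates g = 2, 3, … against the prime factors q ∈ {2, 3} of φ(26): g is a generator iff g^(12/q) ≢ 1 for every such q.
g = 2: gcd(2, 26) = 2 > 1, not a unit — skip.
g = 3: 3^6 ≡ 1 — hits 1, so not a primitive root.
g = 4: gcd(4, 26) = 2 > 1, not a unit — skip.
g = 5: 5^6 ≡ 25; 5^4 ≡ 1 — hits 1, so not a primitive root.
g = 6: gcd(6, 26) = 2 > 1, not a unit — skip.
g = 7: 7^6 ≡ 25; 7^4 ≡ 9 — none is 1, so 7 is a primitive root.
Hence the least primitive root of 26 is 7.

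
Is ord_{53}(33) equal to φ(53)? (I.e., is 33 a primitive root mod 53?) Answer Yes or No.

Yes

φ(53) = 53 − 1 = 52 = 2^2 · 13.
Test 33^(52/q) mod 53 for each prime factor q of 52:
33^26 ≡ 52 (mod 53)  [q = 2: ≢ 1 ✓]
33^4 ≡ 46 (mod 53)  [q = 13: ≢ 1 ✓]
None equal 1, so ord_53(33) = 52: 33 is a primitive root.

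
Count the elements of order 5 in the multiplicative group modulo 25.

φ(25) = φ(5^2) = 5·(5−1) = 20 = 2^2 · 5.
(Z/25Z)^× is cyclic (|G| = 20); a cyclic group of order m has exactly φ(d) elements of each order d | m, and none otherwise.
5 | 20, and φ(5) = 5 − 1 = 4.

4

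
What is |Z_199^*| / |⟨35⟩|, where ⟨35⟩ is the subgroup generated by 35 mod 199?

2

ord(35) | φ(199) = 199 − 1 = 198 = 2 · 3^2 · 11.
Divisors of 198: 1, 2, 3, 6, 9, 11, 18, 22, 33, 66, 99, 198.
Compute 35^d (mod 199) for the divisors d until we hit 1:
35^1 ≡ 35
35^2 ≡ 31
35^3 ≡ 90
35^6 ≡ 140
35^9 ≡ 63
35^11 ≡ 162
35^18 ≡ 188
35^22 ≡ 175
35^33 ≡ 92
35^66 ≡ 106
35^99 ≡ 1
So ord_199(35) = 99, hence |⟨35⟩| = 99.
Index = |(Z/199Z)^×| / |⟨35⟩| = 198 / 99 = 2.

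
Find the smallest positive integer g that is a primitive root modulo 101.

2

φ(101) = 101 − 1 = 100 = 2^2 · 5^2.
Test candidates g = 2, 3, … against the prime factors q ∈ {2, 5} of φ(101): g is a generator iff g^(100/q) ≢ 1 for every such q.
g = 2: 2^50 ≡ 100; 2^20 ≡ 95 — none is 1, so 2 is a primitive root.
So 2 is the smallest generator of (Z/101Z)^×.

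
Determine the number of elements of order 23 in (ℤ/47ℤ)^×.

22

φ(47) = 47 − 1 = 46 = 2 · 23.
Since (Z/47Z)^× is cyclic of order 46, the number of elements of order d is φ(d) when d | 46 and 0 otherwise.
23 | 46, and φ(23) = 23 − 1 = 22.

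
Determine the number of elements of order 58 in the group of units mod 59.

28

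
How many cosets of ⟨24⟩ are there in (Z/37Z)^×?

1

ord(24) | φ(37) = 37 − 1 = 36 = 2^2 · 3^2.
Divisors of 36: 1, 2, 3, 4, 6, 9, 12, 18, 36.
Compute 24^d (mod 37) for the divisors d until we hit 1:
24^1 ≡ 24 (mod 37)
24^2 ≡ 21 (mod 37)
24^3 ≡ 23 (mod 37)
24^4 ≡ 34 (mod 37)
24^6 ≡ 11 (mod 37)
24^9 ≡ 31 (mod 37)
24^12 ≡ 10 (mod 37)
24^18 ≡ 36 (mod 37)
24^36 ≡ 1 (mod 37) ✓
The order of 24 is 36, so the subgroup it generates has 36 elements.
[(Z/37Z)^× : ⟨24⟩] = 36/36 = 1.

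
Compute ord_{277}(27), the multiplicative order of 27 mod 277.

By Lagrange's theorem, ord_277(27) divides φ(277) = 277 − 1 = 276 = 2^2 · 3 · 23.
Divisors of 276: 1, 2, 3, 4, 6, 12, 23, 46, 69, 92, 138, 276.
Test each divisor d:
27^1 ≡ 27
27^2 ≡ 175
27^3 ≡ 16
27^4 ≡ 155
27^6 ≡ 256
27^12 ≡ 164
27^23 ≡ 1
Therefore the multiplicative order of 27 modulo 277 is 23.

23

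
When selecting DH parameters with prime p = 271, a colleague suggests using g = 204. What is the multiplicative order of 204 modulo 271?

270

ord(204) | φ(271) = 271 − 1 = 270 = 2 · 3^3 · 5.
Divisors of 270: 1, 2, 3, 5, 6, 9, 10, 15, 18, 27, 30, 45, 54, 90, 135, 270.
Compute 204^d (mod 271) for the divisors d until we hit 1:
204^1 ≡ 204
204^2 ≡ 153
204^3 ≡ 47
204^5 ≡ 145
204^6 ≡ 41
204^9 ≡ 30
204^10 ≡ 158
204^15 ≡ 146
204^18 ≡ 87
204^27 ≡ 171
204^30 ≡ 178
204^45 ≡ 243
204^54 ≡ 244
204^90 ≡ 242
204^135 ≡ 270
204^270 ≡ 1
So ord_271(204) = 270.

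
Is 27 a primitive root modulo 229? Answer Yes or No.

No

φ(229) = 229 − 1 = 228 = 2^2 · 3 · 19.
It suffices to check that the order of 27 is not a proper divisor of 228: compute 27^(228/q) for q ∈ {2, 3, 19}.
27^114 ≡ 1 (mod 229)  [q = 2: ≡ 1 ✗]
27^76 ≡ 1 (mod 229)  [q = 3: ≡ 1 ✗]
27^12 ≡ 214 (mod 229)  [q = 19: ≢ 1 ✓]
Since 27^114 ≡ 1, the order of 27 divides 114 < 228, so 27 is not a primitive root.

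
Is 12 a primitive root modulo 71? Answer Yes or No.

φ(71) = 71 − 1 = 70 = 2 · 5 · 7.
Test 12^(70/q) mod 71 for each prime factor q of 70:
12^35 ≡ 1 (mod 71)  [q = 2: ≡ 1 ✗]
12^14 ≡ 57 (mod 71)  [q = 5: ≢ 1 ✓]
12^10 ≡ 32 (mod 71)  [q = 7: ≢ 1 ✓]
12^35 ≡ 1 shows ord(12) | 35, strictly less than φ(71); not a primitive root.

No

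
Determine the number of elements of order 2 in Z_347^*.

1

φ(347) = 347 − 1 = 346 = 2 · 173.
Since (Z/347Z)^× is cyclic of order 346, the number of elements of order d is φ(d) when d | 346 and 0 otherwise.
2 | 346, and φ(2) = 2 − 1 = 1.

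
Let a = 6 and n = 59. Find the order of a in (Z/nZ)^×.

58

Since 6 ∈ (Z/59Z)^×, its order divides φ(59) = 59 − 1 = 58 = 2 · 29.
Divisors of 58: 1, 2, 29, 58.
Test each divisor d:
6^1 ≡ 6
6^2 ≡ 36
6^29 ≡ 58
6^58 ≡ 1
The smallest such exponent is 58, so the order of 6 is 58.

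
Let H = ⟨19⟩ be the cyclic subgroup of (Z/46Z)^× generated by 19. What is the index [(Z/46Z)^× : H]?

1

Since 19 ∈ (Z/46Z)^×, its order divides φ(46) = φ(2)·φ(23) = 1·22 = 22 = 2 · 11.
Divisors of 22: 1, 2, 11, 22.
Evaluate successive powers at the divisors of 22:
19^1 ≡ 19 (mod 46)
19^2 ≡ 39 (mod 46)
19^11 ≡ 45 (mod 46)
19^22 ≡ 1 (mod 46) ✓
The order of 19 is 22, so the subgroup it generates has 22 elements.
[(Z/46Z)^× : ⟨19⟩] = 22/22 = 1.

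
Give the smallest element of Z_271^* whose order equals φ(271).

6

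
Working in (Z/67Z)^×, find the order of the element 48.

66

The order of 48 must divide φ(67) = 67 − 1 = 66 = 2 · 3 · 11.
Divisors of 66: 1, 2, 3, 6, 11, 22, 33, 66.
Check 48^d mod 67 for each divisor in increasing order:
48^1 ≡ 48
48^2 ≡ 26
48^3 ≡ 42
48^6 ≡ 22
48^11 ≡ 38
48^22 ≡ 37
48^33 ≡ 66
48^66 ≡ 1
Therefore the multiplicative order of 48 modulo 67 is 66.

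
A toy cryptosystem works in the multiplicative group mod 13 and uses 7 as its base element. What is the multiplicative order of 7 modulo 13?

12

Since 7 ∈ (Z/13Z)^×, its order divides φ(13) = 13 − 1 = 12 = 2^2 · 3.
Divisors of 12: 1, 2, 3, 4, 6, 12.
Check 7^d mod 13 for each divisor in increasing order:
7^1 ≡ 7
7^2 ≡ 10
7^3 ≡ 5
7^4 ≡ 9
7^6 ≡ 12
7^12 ≡ 1
The smallest such exponent is 12, so the order of 7 is 12.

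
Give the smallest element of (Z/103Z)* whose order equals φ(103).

5

φ(103) = 103 − 1 = 102 = 2 · 3 · 17.
g is a primitive root iff g^(102/q) ≢ 1 (mod 103) for each prime q ∈ {2, 3, 17}.
g = 2: 2^51 ≡ 1 — hits 1, so not a primitive root.
g = 3: 3^51 ≡ 102; 3^34 ≡ 1 — hits 1, so not a primitive root.
g = 4: 4^51 ≡ 1 — hits 1, so not a primitive root.
g = 5: 5^51 ≡ 102; 5^34 ≡ 56; 5^6 ≡ 72 — none is 1, so 5 is a primitive root.
So 5 is the smallest generator of (Z/103Z)^×.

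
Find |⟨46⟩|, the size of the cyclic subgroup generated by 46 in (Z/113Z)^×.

Since 46 ∈ (Z/113Z)^×, its order divides φ(113) = 113 − 1 = 112 = 2^4 · 7.
Divisors of 112: 1, 2, 4, 7, 8, 14, 16, 28, 56, 112.
Test each divisor d:
46^1 ≡ 46
46^2 ≡ 82
46^4 ≡ 57
46^7 ≡ 78
46^8 ≡ 85
46^14 ≡ 95
46^16 ≡ 106
46^28 ≡ 98
46^56 ≡ 112
46^112 ≡ 1
So ord_113(46) = 112.

112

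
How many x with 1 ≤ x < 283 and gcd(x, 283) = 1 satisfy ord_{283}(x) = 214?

φ(283) = 283 − 1 = 282 = 2 · 3 · 47.
Since (Z/283Z)^× is cyclic of order 282, the number of elements of order d is φ(d) when d | 282 and 0 otherwise.
214 does not divide 282, so no element of (Z/283Z)^× has order 214.

0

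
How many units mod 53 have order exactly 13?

12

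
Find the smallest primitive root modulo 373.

φ(373) = 373 − 1 = 372 = 2^2 · 3 · 31.
g is a primitive root iff g^(372/q) ≢ 1 (mod 373) for each prime q ∈ {2, 3, 31}.
g = 2: 2^186 ≡ 372; 2^124 ≡ 284; 2^12 ≡ 366 — none is 1, so 2 is a primitive root.
The smallest primitive root modulo 373 is 2.

2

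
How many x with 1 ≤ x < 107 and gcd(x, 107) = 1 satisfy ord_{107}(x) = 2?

1

φ(107) = 107 − 1 = 106 = 2 · 53.
In a cyclic group of order 106, there are φ(d) elements of order d for each divisor d of 106, and zero for non-divisors.
2 | 106, and φ(2) = 2 − 1 = 1.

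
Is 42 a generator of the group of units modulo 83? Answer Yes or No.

Yes

φ(83) = 83 − 1 = 82 = 2 · 41.
Test 42^(82/q) mod 83 for each prime factor q of 82:
42^41 ≡ 82 (mod 83)  [q = 2: ≢ 1 ✓]
42^2 ≡ 21 (mod 83)  [q = 41: ≢ 1 ✓]
All checks pass, so 42 has order 82 and is a primitive root modulo 83.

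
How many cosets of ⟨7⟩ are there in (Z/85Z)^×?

By Lagrange's theorem, ord_85(7) divides φ(85) = φ(5·17) = (5−1)·(17−1) = 4·16 = 64 = 2^6.
Divisors of 64: 1, 2, 4, 8, 16, 32, 64.
Compute 7^d (mod 85) for the divisors d until we hit 1:
7^1 ≡ 7 (mod 85)
7^2 ≡ 49 (mod 85)
7^4 ≡ 21 (mod 85)
7^8 ≡ 16 (mod 85)
7^16 ≡ 1 (mod 85) ✓
The order of 7 is 16, so the subgroup it generates has 16 elements.
Index = |(Z/85Z)^×| / |⟨7⟩| = 64 / 16 = 4.

4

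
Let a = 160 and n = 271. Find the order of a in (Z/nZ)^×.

27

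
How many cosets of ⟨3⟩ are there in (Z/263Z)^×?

2

ord(3) | φ(263) = 263 − 1 = 262 = 2 · 131.
Divisors of 262: 1, 2, 131, 262.
Check 3^d mod 263 for each divisor in increasing order:
3^1 ≡ 3 (mod 263)
3^2 ≡ 9 (mod 263)
3^131 ≡ 1 (mod 263) ✓
So ord_263(3) = 131, hence |⟨3⟩| = 131.
Index = |(Z/263Z)^×| / |⟨3⟩| = 262 / 131 = 2.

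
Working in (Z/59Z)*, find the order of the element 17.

29

ord(17) | φ(59) = 59 − 1 = 58 = 2 · 29.
Divisors of 58: 1, 2, 29, 58.
Evaluate successive powers at the divisors of 58:
17^1 ≡ 17 (mod 59)
17^2 ≡ 53 (mod 59)
17^29 ≡ 1 (mod 59) ✓
The smallest such exponent is 29, so the order of 17 is 29.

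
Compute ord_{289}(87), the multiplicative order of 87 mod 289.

136

The order of 87 must divide φ(289) = φ(17^2) = 17·(17−1) = 272 = 2^4 · 17.
Divisors of 272: 1, 2, 4, 8, 16, 17, 34, 68, 136, 272.
Evaluate successive powers at the divisors of 272:
87^1 ≡ 87
87^2 ≡ 55
87^4 ≡ 135
87^8 ≡ 18
87^16 ≡ 35
87^17 ≡ 155
87^34 ≡ 38
87^68 ≡ 288
87^136 ≡ 1
Hence ord(87) = 136.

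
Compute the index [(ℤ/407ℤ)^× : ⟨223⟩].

Since 223 ∈ (Z/407Z)^×, its order divides φ(407) = φ(11·37) = (11−1)·(37−1) = 10·36 = 360 = 2^3 · 3^2 · 5.
Divisors of 360: 1, 2, 3, 4, 5, 6, 8, 9, 10, 12, 15, 18, 20, 24, 30, 36, 40, 45, 60, 72, 90, 120, 180, 360.
Check 223^d mod 407 for each divisor in increasing order:
223^1 ≡ 223
223^2 ≡ 75
223^3 ≡ 38
223^4 ≡ 334
223^5 ≡ 1
The order of 223 is 5, so the subgroup it generates has 5 elements.
Index = |(Z/407Z)^×| / |⟨223⟩| = 360 / 5 = 72.

72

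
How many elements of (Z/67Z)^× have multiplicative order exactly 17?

φ(67) = 67 − 1 = 66 = 2 · 3 · 11.
(Z/67Z)^× is cyclic (|G| = 66); a cyclic group of order m has exactly φ(d) elements of each order d | m, and none otherwise.
17 does not divide 66, so no element of (Z/67Z)^× has order 17.

0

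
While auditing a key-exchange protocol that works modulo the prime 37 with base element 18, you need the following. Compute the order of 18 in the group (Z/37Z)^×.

36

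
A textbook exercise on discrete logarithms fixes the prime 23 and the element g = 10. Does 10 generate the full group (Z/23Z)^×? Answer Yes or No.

φ(23) = 23 − 1 = 22 = 2 · 11.
10 is a primitive root mod 23 iff 10^(φ(23)/q) ≢ 1 for every prime q | φ(23), i.e. q ∈ {2, 11}.
10^11 ≡ 22 (mod 23)  [q = 2: ≢ 1 ✓]
10^2 ≡ 8 (mod 23)  [q = 11: ≢ 1 ✓]
None equal 1, so ord_23(10) = 22: 10 is a primitive root.

Yes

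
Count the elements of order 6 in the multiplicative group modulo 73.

2

φ(73) = 73 − 1 = 72 = 2^3 · 3^2.
(Z/73Z)^× is cyclic (|G| = 72); a cyclic group of order m has exactly φ(d) elements of each order d | m, and none otherwise.
6 = 2 · 3 divides 72, and φ(6) = 2.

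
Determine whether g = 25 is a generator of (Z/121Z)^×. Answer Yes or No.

φ(121) = φ(11^2) = 11·(11−1) = 110 = 2 · 5 · 11.
25 is a primitive root mod 121 iff 25^(φ(121)/q) ≢ 1 for every prime q | φ(121), i.e. q ∈ {2, 5, 11}.
25^55 ≡ 1 (mod 121)  [q = 2: ≡ 1 ✗]
25^22 ≡ 9 (mod 121)  [q = 5: ≢ 1 ✓]
25^10 ≡ 34 (mod 121)  [q = 11: ≢ 1 ✓]
25^55 ≡ 1 shows ord(25) | 55, strictly less than φ(121); not a primitive root.

No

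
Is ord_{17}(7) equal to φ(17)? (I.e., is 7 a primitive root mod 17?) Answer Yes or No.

Yes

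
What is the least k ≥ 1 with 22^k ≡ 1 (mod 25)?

20

ord(22) | φ(25) = φ(5^2) = 5·(5−1) = 20 = 2^2 · 5.
Divisors of 20: 1, 2, 4, 5, 10, 20.
Compute 22^d (mod 25) for the divisors d until we hit 1:
22^1 ≡ 22 (mod 25)
22^2 ≡ 9 (mod 25)
22^4 ≡ 6 (mod 25)
22^5 ≡ 7 (mod 25)
22^10 ≡ 24 (mod 25)
22^20 ≡ 1 (mod 25) ✓
So ord_25(22) = 20.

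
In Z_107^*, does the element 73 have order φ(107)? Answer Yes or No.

Yes

φ(107) = 107 − 1 = 106 = 2 · 53.
Test 73^(106/q) mod 107 for each prime factor q of 106:
73^53 ≡ 106 (mod 107)  [q = 2: ≢ 1 ✓]
73^2 ≡ 86 (mod 107)  [q = 53: ≢ 1 ✓]
All checks pass, so 73 has order 106 and is a primitive root modulo 107.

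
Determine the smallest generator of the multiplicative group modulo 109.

6

φ(109) = 109 − 1 = 108 = 2^2 · 3^3.
Test candidates g = 2, 3, … against the prime factors q ∈ {2, 3} of φ(109): g is a generator iff g^(108/q) ≢ 1 for every such q.
g = 2: 2^54 ≡ 108; 2^36 ≡ 1 — hits 1, so not a primitive root.
g = 3: 3^54 ≡ 1 — hits 1, so not a primitive root.
g = 4: 4^54 ≡ 1 — hits 1, so not a primitive root.
g = 5: 5^54 ≡ 1 — hits 1, so not a primitive root.
g = 6: 6^54 ≡ 108; 6^36 ≡ 63 — none is 1, so 6 is a primitive root.
So 6 is the smallest generator of (Z/109Z)^×.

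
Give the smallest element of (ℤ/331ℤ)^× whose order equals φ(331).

3

φ(331) = 331 − 1 = 330 = 2 · 3 · 5 · 11.
Test candidates g = 2, 3, … against the prime factors q ∈ {2, 3, 5, 11} of φ(331): g is a generator iff g^(330/q) ≢ 1 for every such q.
g = 2: 2^165 ≡ 330; 2^110 ≡ 299; 2^66 ≡ 64; 2^30 ≡ 1 — hits 1, so not a primitive root.
g = 3: 3^165 ≡ 330; 3^110 ≡ 299; 3^66 ≡ 64; 3^30 ≡ 270 — none is 1, so 3 is a primitive root.
Hence the least primitive root of 331 is 3.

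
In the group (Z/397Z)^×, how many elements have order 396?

120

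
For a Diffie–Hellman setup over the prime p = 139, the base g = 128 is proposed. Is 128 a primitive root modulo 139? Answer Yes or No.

Yes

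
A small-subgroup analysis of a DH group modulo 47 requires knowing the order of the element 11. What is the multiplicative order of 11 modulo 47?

46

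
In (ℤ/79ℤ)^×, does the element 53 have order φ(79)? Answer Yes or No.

φ(79) = 79 − 1 = 78 = 2 · 3 · 13.
An element g generates (Z/79Z)^× iff g^(78/q) ≢ 1 (mod 79) for each prime q ∈ {2, 3, 13}.
53^39 ≡ 78 (mod 79)  [q = 2: ≢ 1 ✓]
53^26 ≡ 55 (mod 79)  [q = 3: ≢ 1 ✓]
53^6 ≡ 22 (mod 79)  [q = 13: ≢ 1 ✓]
Every test exponent gives a nontrivial residue, hence 53 generates the full group.

Yes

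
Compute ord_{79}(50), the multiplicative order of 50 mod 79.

The order of 50 must divide φ(79) = 79 − 1 = 78 = 2 · 3 · 13.
Divisors of 78: 1, 2, 3, 6, 13, 26, 39, 78.
Evaluate successive powers at the divisors of 78:
50^1 ≡ 50 (mod 79)
50^2 ≡ 51 (mod 79)
50^3 ≡ 22 (mod 79)
50^6 ≡ 10 (mod 79)
50^13 ≡ 23 (mod 79)
50^26 ≡ 55 (mod 79)
50^39 ≡ 1 (mod 79) ✓
Hence ord(50) = 39.

39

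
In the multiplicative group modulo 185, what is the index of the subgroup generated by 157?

By Lagrange's theorem, ord_185(157) divides φ(185) = φ(5·37) = (5−1)·(37−1) = 4·36 = 144 = 2^4 · 3^2.
Divisors of 144: 1, 2, 3, 4, 6, 8, 9, 12, 16, 18, 24, 36, 48, 72, 144.
Evaluate successive powers at the divisors of 144:
157^1 ≡ 157
157^2 ≡ 44
157^3 ≡ 63
157^4 ≡ 86
157^6 ≡ 84
157^8 ≡ 181
157^9 ≡ 112
157^12 ≡ 26
157^16 ≡ 16
157^18 ≡ 149
157^24 ≡ 121
157^36 ≡ 1
So ord_185(157) = 36, hence |⟨157⟩| = 36.
[(Z/185Z)^× : ⟨157⟩] = 144/36 = 4.

4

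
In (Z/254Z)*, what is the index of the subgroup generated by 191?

By Lagrange's theorem, ord_254(191) divides φ(254) = φ(2)·φ(127) = 1·126 = 126 = 2 · 3^2 · 7.
Divisors of 126: 1, 2, 3, 6, 7, 9, 14, 18, 21, 42, 63, 126.
Evaluate successive powers at the divisors of 126:
191^1 ≡ 191 (mod 254)
191^2 ≡ 159 (mod 254)
191^3 ≡ 143 (mod 254)
191^6 ≡ 129 (mod 254)
191^7 ≡ 1 (mod 254) ✓
Thus |⟨191⟩| = ord(191) = 7.
The index is φ(254) / ord(191) = 126 / 7 = 18.

18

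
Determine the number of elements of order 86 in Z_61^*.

0

φ(61) = 61 − 1 = 60 = 2^2 · 3 · 5.
(Z/61Z)^× is cyclic (|G| = 60); a cyclic group of order m has exactly φ(d) elements of each order d | m, and none otherwise.
Since 86 ∤ 60, the count is 0.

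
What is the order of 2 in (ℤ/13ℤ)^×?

12

By Lagrange's theorem, ord_13(2) divides φ(13) = 13 − 1 = 12 = 2^2 · 3.
Divisors of 12: 1, 2, 3, 4, 6, 12.
Evaluate successive powers at the divisors of 12:
2^1 ≡ 2 (mod 13)
2^2 ≡ 4 (mod 13)
2^3 ≡ 8 (mod 13)
2^4 ≡ 3 (mod 13)
2^6 ≡ 12 (mod 13)
2^12 ≡ 1 (mod 13) ✓
Hence ord(2) = 12.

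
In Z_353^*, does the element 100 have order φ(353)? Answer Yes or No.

No

φ(353) = 353 − 1 = 352 = 2^5 · 11.
An element g generates (Z/353Z)^× iff g^(352/q) ≢ 1 (mod 353) for each prime q ∈ {2, 11}.
100^176 ≡ 1 (mod 353)  [q = 2: ≡ 1 ✗]
100^32 ≡ 1 (mod 353)  [q = 11: ≡ 1 ✗]
The check at q = 2 fails, so 100 generates a proper subgroup.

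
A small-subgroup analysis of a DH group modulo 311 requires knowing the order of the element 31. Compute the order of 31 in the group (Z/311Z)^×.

310

ord(31) | φ(311) = 311 − 1 = 310 = 2 · 5 · 31.
Divisors of 310: 1, 2, 5, 10, 31, 62, 155, 310.
Compute 31^d (mod 311) for the divisors d until we hit 1:
31^1 ≡ 31 (mod 311)
31^2 ≡ 28 (mod 311)
31^5 ≡ 46 (mod 311)
31^10 ≡ 250 (mod 311)
31^31 ≡ 275 (mod 311)
31^62 ≡ 52 (mod 311)
31^155 ≡ 310 (mod 311)
31^310 ≡ 1 (mod 311) ✓
Therefore the multiplicative order of 31 modulo 311 is 310.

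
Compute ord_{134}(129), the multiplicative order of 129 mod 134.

11

The order of 129 must divide φ(134) = φ(2)·φ(67) = 1·66 = 66 = 2 · 3 · 11.
Divisors of 66: 1, 2, 3, 6, 11, 22, 33, 66.
Check 129^d mod 134 for each divisor in increasing order:
129^1 ≡ 129 (mod 134)
129^2 ≡ 25 (mod 134)
129^3 ≡ 9 (mod 134)
129^6 ≡ 81 (mod 134)
129^11 ≡ 1 (mod 134) ✓
Therefore the multiplicative order of 129 modulo 134 is 11.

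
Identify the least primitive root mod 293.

φ(293) = 293 − 1 = 292 = 2^2 · 73.
Test candidates g = 2, 3, … against the prime factors q ∈ {2, 73} of φ(293): g is a generator iff g^(292/q) ≢ 1 for every such q.
g = 2: 2^146 ≡ 292; 2^4 ≡ 16 — none is 1, so 2 is a primitive root.
The smallest primitive root modulo 293 is 2.

2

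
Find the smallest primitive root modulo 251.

6

φ(251) = 251 − 1 = 250 = 2 · 5^3.
g is a primitive root iff g^(250/q) ≢ 1 (mod 251) for each prime q ∈ {2, 5}.
g = 2: 2^125 ≡ 250; 2^50 ≡ 1 — hits 1, so not a primitive root.
g = 3: 3^125 ≡ 1 — hits 1, so not a primitive root.
g = 4: 4^125 ≡ 1 — hits 1, so not a primitive root.
g = 5: 5^125 ≡ 1 — hits 1, so not a primitive root.
g = 6: 6^125 ≡ 250; 6^50 ≡ 219 — none is 1, so 6 is a primitive root.
So 6 is the smallest generator of (Z/251Z)^×.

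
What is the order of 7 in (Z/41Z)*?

The order of 7 must divide φ(41) = 41 − 1 = 40 = 2^3 · 5.
Divisors of 40: 1, 2, 4, 5, 8, 10, 20, 40.
Check 7^d mod 41 for each divisor in increasing order:
7^1 ≡ 7 (mod 41)
7^2 ≡ 8 (mod 41)
7^4 ≡ 23 (mod 41)
7^5 ≡ 38 (mod 41)
7^8 ≡ 37 (mod 41)
7^10 ≡ 9 (mod 41)
7^20 ≡ 40 (mod 41)
7^40 ≡ 1 (mod 41) ✓
The smallest such exponent is 40, so the order of 7 is 40.

40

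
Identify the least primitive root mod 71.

φ(71) = 71 − 1 = 70 = 2 · 5 · 7.
g is a primitive root iff g^(70/q) ≢ 1 (mod 71) for each prime q ∈ {2, 5, 7}.
g = 2: 2^35 ≡ 1 — hits 1, so not a primitive root.
g = 3: 3^35 ≡ 1 — hits 1, so not a primitive root.
g = 4: 4^35 ≡ 1 — hits 1, so not a primitive root.
g = 5: 5^35 ≡ 1 — hits 1, so not a primitive root.
g = 6: 6^35 ≡ 1 — hits 1, so not a primitive root.
g = 7: 7^35 ≡ 70; 7^14 ≡ 54; 7^10 ≡ 45 — none is 1, so 7 is a primitive root.
So 7 is the smallest generator of (Z/71Z)^×.

7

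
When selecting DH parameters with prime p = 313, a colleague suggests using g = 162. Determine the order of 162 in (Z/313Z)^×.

52

The order of 162 must divide φ(313) = 313 − 1 = 312 = 2^3 · 3 · 13.
Divisors of 312: 1, 2, 3, 4, 6, 8, 12, 13, 24, 26, 39, 52, 78, 104, 156, 312.
Compute 162^d (mod 313) for the divisors d until we hit 1:
162^1 ≡ 162 (mod 313)
162^2 ≡ 265 (mod 313)
162^3 ≡ 49 (mod 313)
162^4 ≡ 113 (mod 313)
162^6 ≡ 210 (mod 313)
162^8 ≡ 249 (mod 313)
162^12 ≡ 280 (mod 313)
162^13 ≡ 288 (mod 313)
162^24 ≡ 150 (mod 313)
162^26 ≡ 312 (mod 313)
162^39 ≡ 25 (mod 313)
162^52 ≡ 1 (mod 313) ✓
Therefore the multiplicative order of 162 modulo 313 is 52.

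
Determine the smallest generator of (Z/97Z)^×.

5

φ(97) = 97 − 1 = 96 = 2^5 · 3.
Test candidates g = 2, 3, … against the prime factors q ∈ {2, 3} of φ(97): g is a generator iff g^(96/q) ≢ 1 for every such q.
g = 2: 2^48 ≡ 1 — hits 1, so not a primitive root.
g = 3: 3^48 ≡ 1 — hits 1, so not a primitive root.
g = 4: 4^48 ≡ 1 — hits 1, so not a primitive root.
g = 5: 5^48 ≡ 96; 5^32 ≡ 35 — none is 1, so 5 is a primitive root.
Hence the least primitive root of 97 is 5.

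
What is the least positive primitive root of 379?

2

φ(379) = 379 − 1 = 378 = 2 · 3^3 · 7.
Test candidates g = 2, 3, … against the prime factors q ∈ {2, 3, 7} of φ(379): g is a generator iff g^(378/q) ≢ 1 for every such q.
g = 2: 2^189 ≡ 378; 2^126 ≡ 327; 2^54 ≡ 125 — none is 1, so 2 is a primitive root.
The smallest primitive root modulo 379 is 2.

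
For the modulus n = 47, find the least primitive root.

5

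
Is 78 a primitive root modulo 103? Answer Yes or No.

Yes

φ(103) = 103 − 1 = 102 = 2 · 3 · 17.
Test 78^(102/q) mod 103 for each prime factor q of 102:
78^51 ≡ 102 (mod 103)  [q = 2: ≢ 1 ✓]
78^34 ≡ 46 (mod 103)  [q = 3: ≢ 1 ✓]
78^6 ≡ 34 (mod 103)  [q = 17: ≢ 1 ✓]
All checks pass, so 78 has order 102 and is a primitive root modulo 103.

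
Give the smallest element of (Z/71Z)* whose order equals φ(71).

7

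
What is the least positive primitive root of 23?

5

φ(23) = 23 − 1 = 22 = 2 · 11.
Test candidates g = 2, 3, … against the prime factors q ∈ {2, 11} of φ(23): g is a generator iff g^(22/q) ≢ 1 for every such q.
g = 2: 2^11 ≡ 1 — hits 1, so not a primitive root.
g = 3: 3^11 ≡ 1 — hits 1, so not a primitive root.
g = 4: 4^11 ≡ 1 — hits 1, so not a primitive root.
g = 5: 5^11 ≡ 22; 5^2 ≡ 2 — none is 1, so 5 is a primitive root.
So 5 is the smallest generator of (Z/23Z)^×.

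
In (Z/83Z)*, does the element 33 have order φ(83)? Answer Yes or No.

No

φ(83) = 83 − 1 = 82 = 2 · 41.
33 is a primitive root mod 83 iff 33^(φ(83)/q) ≢ 1 for every prime q | φ(83), i.e. q ∈ {2, 41}.
33^41 ≡ 1 (mod 83)  [q = 2: ≡ 1 ✗]
33^2 ≡ 10 (mod 83)  [q = 41: ≢ 1 ✓]
The check at q = 2 fails, so 33 generates a proper subgroup.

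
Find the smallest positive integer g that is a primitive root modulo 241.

φ(241) = 241 − 1 = 240 = 2^4 · 3 · 5.
Test candidates g = 2, 3, … against the prime factors q ∈ {2, 3, 5} of φ(241): g is a generator iff g^(240/q) ≢ 1 for every such q.
g = 2: 2^120 ≡ 1 — hits 1, so not a primitive root.
g = 3: 3^120 ≡ 1 — hits 1, so not a primitive root.
g = 4: 4^120 ≡ 1 — hits 1, so not a primitive root.
g = 5: 5^120 ≡ 1 — hits 1, so not a primitive root.
g = 6: 6^120 ≡ 1 — hits 1, so not a primitive root.
g = 7: 7^120 ≡ 240; 7^80 ≡ 15; 7^48 ≡ 91 — none is 1, so 7 is a primitive root.
So 7 is the smallest generator of (Z/241Z)^×.

7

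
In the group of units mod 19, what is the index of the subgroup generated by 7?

6

The order of 7 must divide φ(19) = 19 − 1 = 18 = 2 · 3^2.
Divisors of 18: 1, 2, 3, 6, 9, 18.
Compute 7^d (mod 19) for the divisors d until we hit 1:
7^1 ≡ 7 (mod 19)
7^2 ≡ 11 (mod 19)
7^3 ≡ 1 (mod 19) ✓
The order of 7 is 3, so the subgroup it generates has 3 elements.
[(Z/19Z)^× : ⟨7⟩] = 18/3 = 6.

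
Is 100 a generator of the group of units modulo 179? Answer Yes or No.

φ(179) = 179 − 1 = 178 = 2 · 89.
100 is a primitive root mod 179 iff 100^(φ(179)/q) ≢ 1 for every prime q | φ(179), i.e. q ∈ {2, 89}.
100^89 ≡ 1 (mod 179)  [q = 2: ≡ 1 ✗]
100^2 ≡ 155 (mod 179)  [q = 89: ≢ 1 ✓]
100^89 ≡ 1 shows ord(100) | 89, strictly less than φ(179); not a primitive root.

No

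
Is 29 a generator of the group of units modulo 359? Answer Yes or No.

Yes

φ(359) = 359 − 1 = 358 = 2 · 179.
An element g generates (Z/359Z)^× iff g^(358/q) ≢ 1 (mod 359) for each prime q ∈ {2, 179}.
29^179 ≡ 358 (mod 359)  [q = 2: ≢ 1 ✓]
29^2 ≡ 123 (mod 359)  [q = 179: ≢ 1 ✓]
Every test exponent gives a nontrivial residue, hence 29 generates the full group.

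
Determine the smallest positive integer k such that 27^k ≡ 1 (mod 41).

ord(27) | φ(41) = 41 − 1 = 40 = 2^3 · 5.
Divisors of 40: 1, 2, 4, 5, 8, 10, 20, 40.
Compute 27^d (mod 41) for the divisors d until we hit 1:
27^1 ≡ 27 (mod 41)
27^2 ≡ 32 (mod 41)
27^4 ≡ 40 (mod 41)
27^5 ≡ 14 (mod 41)
27^8 ≡ 1 (mod 41) ✓
Therefore the multiplicative order of 27 modulo 41 is 8.

8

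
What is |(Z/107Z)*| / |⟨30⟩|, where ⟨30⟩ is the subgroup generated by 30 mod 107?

2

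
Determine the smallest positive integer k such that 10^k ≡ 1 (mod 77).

By Lagrange's theorem, ord_77(10) divides φ(77) = φ(7·11) = (7−1)·(11−1) = 6·10 = 60 = 2^2 · 3 · 5.
Divisors of 60: 1, 2, 3, 4, 5, 6, 10, 12, 15, 20, 30, 60.
Compute 10^d (mod 77) for the divisors d until we hit 1:
10^1 ≡ 10 (mod 77)
10^2 ≡ 23 (mod 77)
10^3 ≡ 76 (mod 77)
10^4 ≡ 67 (mod 77)
10^5 ≡ 54 (mod 77)
10^6 ≡ 1 (mod 77) ✓
So ord_77(10) = 6.

6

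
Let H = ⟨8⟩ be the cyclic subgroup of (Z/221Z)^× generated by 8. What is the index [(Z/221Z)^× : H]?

ord(8) | φ(221) = φ(13·17) = (13−1)·(17−1) = 12·16 = 192 = 2^6 · 3.
Divisors of 192: 1, 2, 3, 4, 6, 8, 12, 16, 24, 32, 48, 64, 96, 192.
Test each divisor d:
8^1 ≡ 8 (mod 221)
8^2 ≡ 64 (mod 221)
8^3 ≡ 70 (mod 221)
8^4 ≡ 118 (mod 221)
8^6 ≡ 38 (mod 221)
8^8 ≡ 1 (mod 221) ✓
The order of 8 is 8, so the subgroup it generates has 8 elements.
[(Z/221Z)^× : ⟨8⟩] = 192/8 = 24.

24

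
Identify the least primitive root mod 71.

7

φ(71) = 71 − 1 = 70 = 2 · 5 · 7.
g is a primitive root iff g^(70/q) ≢ 1 (mod 71) for each prime q ∈ {2, 5, 7}.
g = 2: 2^35 ≡ 1 — hits 1, so not a primitive root.
g = 3: 3^35 ≡ 1 — hits 1, so not a primitive root.
g = 4: 4^35 ≡ 1 — hits 1, so not a primitive root.
g = 5: 5^35 ≡ 1 — hits 1, so not a primitive root.
g = 6: 6^35 ≡ 1 — hits 1, so not a primitive root.
g = 7: 7^35 ≡ 70; 7^14 ≡ 54; 7^10 ≡ 45 — none is 1, so 7 is a primitive root.
The smallest primitive root modulo 71 is 7.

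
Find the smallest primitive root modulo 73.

φ(73) = 73 − 1 = 72 = 2^3 · 3^2.
Test candidates g = 2, 3, … against the prime factors q ∈ {2, 3} of φ(73): g is a generator iff g^(72/q) ≢ 1 for every such q.
g = 2: 2^36 ≡ 1 — hits 1, so not a primitive root.
g = 3: 3^36 ≡ 1 — hits 1, so not a primitive root.
g = 4: 4^36 ≡ 1 — hits 1, so not a primitive root.
g = 5: 5^36 ≡ 72; 5^24 ≡ 8 — none is 1, so 5 is a primitive root.
The smallest primitive root modulo 73 is 5.

5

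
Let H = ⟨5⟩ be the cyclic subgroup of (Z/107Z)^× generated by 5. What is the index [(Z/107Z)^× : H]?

ord(5) | φ(107) = 107 − 1 = 106 = 2 · 53.
Divisors of 106: 1, 2, 53, 106.
Check 5^d mod 107 for each divisor in increasing order:
5^1 ≡ 5 (mod 107)
5^2 ≡ 25 (mod 107)
5^53 ≡ 106 (mod 107)
5^106 ≡ 1 (mod 107) ✓
Thus |⟨5⟩| = ord(5) = 106.
[(Z/107Z)^× : ⟨5⟩] = 106/106 = 1.

1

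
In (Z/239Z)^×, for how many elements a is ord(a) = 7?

φ(239) = 239 − 1 = 238 = 2 · 7 · 17.
In a cyclic group of order 238, there are φ(d) elements of order d for each divisor d of 238, and zero for non-divisors.
7 | 238, and φ(7) = 7 − 1 = 6.

6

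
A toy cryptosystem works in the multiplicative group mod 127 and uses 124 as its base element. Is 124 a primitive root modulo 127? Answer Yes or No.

φ(127) = 127 − 1 = 126 = 2 · 3^2 · 7.
Test 124^(126/q) mod 127 for each prime factor q of 126:
124^63 ≡ 1 (mod 127)  [q = 2: ≡ 1 ✗]
124^42 ≡ 107 (mod 127)  [q = 3: ≢ 1 ✓]
124^18 ≡ 4 (mod 127)  [q = 7: ≢ 1 ✓]
Since 124^63 ≡ 1, the order of 124 divides 63 < 126, so 124 is not a primitive root.

No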